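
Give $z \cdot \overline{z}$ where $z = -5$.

z * conjugate(z) = |z|^2 = a^2 + b^2
= (-5)^2 + 0^2 = 25


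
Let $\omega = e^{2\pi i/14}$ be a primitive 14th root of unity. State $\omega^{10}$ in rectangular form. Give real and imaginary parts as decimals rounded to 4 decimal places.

ω^10 = e^(2πi·10/14) = e^(i·10π/7)
= cos(10π/7) + i sin(10π/7)
= -0.2225 - 0.9749i


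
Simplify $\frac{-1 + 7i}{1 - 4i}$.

Multiply numerator and denominator by conjugate (1 + 4i):
= (-1 + 7i)(1 + 4i) / (1^2 + (-4)^2)
= (-29 + 3i) / 17
= -29/17 + (3/17)i


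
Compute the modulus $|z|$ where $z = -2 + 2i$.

|z| = sqrt(a^2 + b^2) = sqrt((-2)^2 + 2^2) = sqrt(8) = sqrt(8)


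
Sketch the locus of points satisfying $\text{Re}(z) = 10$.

Re(z) = x where z = x + yi; the equation x = 10 is satisfied by all points with that x-coordinate
Locus: Vertical line x = 10


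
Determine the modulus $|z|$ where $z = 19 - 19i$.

|z| = sqrt(a^2 + b^2) = sqrt(19^2 + (-19)^2) = sqrt(722) = sqrt(722)


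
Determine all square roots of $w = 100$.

|w| = 100, arg(w) = 0°
Root modulus = 100^(1/2) = 10
Root arguments: θ_k = (0° + 360°k)/2 for k = 0, 1, ..., 1
Roots: 10, -10


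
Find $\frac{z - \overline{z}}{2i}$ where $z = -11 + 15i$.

z - conjugate(z) = 2bi
(z - conjugate(z))/(2i) = 2bi/(2i) = b = 15


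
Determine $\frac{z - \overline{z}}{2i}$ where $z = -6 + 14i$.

z - conjugate(z) = 2bi
(z - conjugate(z))/(2i) = 2bi/(2i) = b = 14


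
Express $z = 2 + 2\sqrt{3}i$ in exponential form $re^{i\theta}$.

r = |z| = sqrt((2)^2 + (2*sqrt(3))^2) = sqrt(4 + 12) = sqrt(16) = 4
θ = arctan(b/a) = arctan(3.4641/2) (quadrant-adjusted) = 60° = π/3
z = 4e^(i*π/3)


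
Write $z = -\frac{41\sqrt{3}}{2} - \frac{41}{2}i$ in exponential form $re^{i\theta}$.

r = |z| = sqrt((-41*sqrt(3)/2)^2 + (-41/2)^2) = sqrt(5043/4 + 1681/4) = sqrt(1681) = 41
θ = arctan(b/a) = arctan(-20.5/-35.507) (quadrant-adjusted) = 210° = 7π/6
z = 41e^(i*7π/6)


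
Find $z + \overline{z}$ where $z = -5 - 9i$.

z + conjugate(z) = (a + bi) + (a - bi) = 2a
= 2 * (-5) = -10


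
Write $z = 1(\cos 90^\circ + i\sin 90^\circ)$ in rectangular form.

a = r cos θ = 1 * 0 = 0
b = r sin θ = 1 * 1 = 1
z = i


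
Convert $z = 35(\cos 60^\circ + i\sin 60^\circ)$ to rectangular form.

a = r cos θ = 35 * 1/2 = 35/2
b = r sin θ = 35 * sqrt(3)/2 = 35*sqrt(3)/2
z = 35/2 + (35*sqrt(3)/2)i


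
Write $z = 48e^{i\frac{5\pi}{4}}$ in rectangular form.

a = r cos θ = 48 * -sqrt(2)/2 = -24*sqrt(2)
b = r sin θ = 48 * -sqrt(2)/2 = -24*sqrt(2)
z = -24*sqrt(2) - 24*sqrt(2)i


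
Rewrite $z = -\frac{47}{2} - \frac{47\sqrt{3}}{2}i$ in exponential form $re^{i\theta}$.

r = |z| = sqrt((-47/2)^2 + (-47*sqrt(3)/2)^2) = sqrt(2209/4 + 6627/4) = sqrt(2209) = 47
θ = arctan(b/a) = arctan(-40.7032/-23.5) (quadrant-adjusted) = 240° = 4π/3
z = 47e^(i*4π/3)


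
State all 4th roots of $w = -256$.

|w| = 256, arg(w) = 180°
Root modulus = 256^(1/4) = 4
Root arguments: θ_k = (180° + 360°k)/4 for k = 0, 1, ..., 3
Roots: 2*sqrt(2) + 2*sqrt(2)i, -2*sqrt(2) + 2*sqrt(2)i, -2*sqrt(2) - 2*sqrt(2)i, 2*sqrt(2) - 2*sqrt(2)i


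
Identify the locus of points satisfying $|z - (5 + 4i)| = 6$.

|z - z0| = r describes a circle centered at z0 with radius r
Here z0 = 5 + 4i and r = 6
Locus: Circle centered at (5, 4) with radius 6


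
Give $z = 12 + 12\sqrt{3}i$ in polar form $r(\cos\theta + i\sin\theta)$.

r = |z| = sqrt(a^2 + b^2) = sqrt((12)^2 + (12*sqrt(3))^2) = sqrt(144 + 432) = sqrt(576) = 24
θ = arctan(b/a) = arctan(20.7846/12) (quadrant-adjusted) = 60°
z = 24(cos 60° + i sin 60°)


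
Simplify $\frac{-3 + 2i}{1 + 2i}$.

Multiply numerator and denominator by conjugate (1 - 2i):
= (-3 + 2i)(1 - 2i) / (1^2 + 2^2)
= (1 + 8i) / 5
= 1/5 + (8/5)i


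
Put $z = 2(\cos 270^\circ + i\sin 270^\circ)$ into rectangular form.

a = r cos θ = 2 * 0 = 0
b = r sin θ = 2 * -1 = -2
z = -2i


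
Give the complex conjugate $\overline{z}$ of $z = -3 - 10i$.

If z = a + bi, then conjugate(z) = a - bi
conjugate(-3 - 10i) = -3 + 10i


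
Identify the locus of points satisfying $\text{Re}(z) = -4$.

Re(z) = x where z = x + yi; the equation x = -4 is satisfied by all points with that x-coordinate
Locus: Vertical line x = -4


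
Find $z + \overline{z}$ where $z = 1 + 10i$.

z + conjugate(z) = (a + bi) + (a - bi) = 2a
= 2 * 1 = 2


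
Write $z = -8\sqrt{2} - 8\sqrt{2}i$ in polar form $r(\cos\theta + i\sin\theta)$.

r = |z| = sqrt(a^2 + b^2) = sqrt((-8*sqrt(2))^2 + (-8*sqrt(2))^2) = sqrt(128 + 128) = sqrt(256) = 16
θ = arctan(b/a) = arctan(-11.3137/-11.3137) (quadrant-adjusted) = 225°
z = 16(cos 225° + i sin 225°)


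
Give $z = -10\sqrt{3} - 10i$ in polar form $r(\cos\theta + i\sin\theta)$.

r = |z| = sqrt(a^2 + b^2) = sqrt((-10*sqrt(3))^2 + (-10)^2) = sqrt(300 + 100) = sqrt(400) = 20
θ = arctan(b/a) = arctan(-10/-17.3205) (quadrant-adjusted) = 210°
z = 20(cos 210° + i sin 210°)


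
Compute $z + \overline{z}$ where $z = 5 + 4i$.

z + conjugate(z) = (a + bi) + (a - bi) = 2a
= 2 * 5 = 10


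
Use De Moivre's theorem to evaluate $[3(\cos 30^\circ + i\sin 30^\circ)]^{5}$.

By De Moivre: z^n = r^n(cos(nθ) + i sin(nθ))
= 3^5(cos(5*30°) + i sin(5*30°))
= 243(cos 150° + i sin 150°)
= -243*sqrt(3)/2 + (243/2)i


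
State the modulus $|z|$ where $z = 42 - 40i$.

|z| = sqrt(a^2 + b^2) = sqrt(42^2 + (-40)^2) = sqrt(3364) = 58


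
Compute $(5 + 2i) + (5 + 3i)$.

(5 + 5) + (2 + 3)i = 10 + 5i


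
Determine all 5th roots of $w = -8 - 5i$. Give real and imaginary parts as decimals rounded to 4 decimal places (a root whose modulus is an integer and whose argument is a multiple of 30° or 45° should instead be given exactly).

|w| = sqrt(89) ≈ 9.433981, arg(w) ≈ 212.005383°
Root modulus = sqrt(89)^(1/5) ≈ 1.566531
Root arguments: θ_k = (arg(w) + 360°k)/5 for k = 0, 1, ..., 4
Compute each root as (root modulus)(cos θ_k + i sin θ_k) using full-precision intermediates, then round to 4 decimal places.
Roots: 1.1568 + 1.0563i, -0.6472 + 1.4266i, -1.5568 - 0.1746i, -0.3150 - 1.5345i, 1.3621 - 0.7737i


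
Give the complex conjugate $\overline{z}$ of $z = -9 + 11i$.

If z = a + bi, then conjugate(z) = a - bi
conjugate(-9 + 11i) = -9 - 11i


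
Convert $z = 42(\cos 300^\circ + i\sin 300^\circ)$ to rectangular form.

a = r cos θ = 42 * 1/2 = 21
b = r sin θ = 42 * -sqrt(3)/2 = -21*sqrt(3)
z = 21 - 21*sqrt(3)i


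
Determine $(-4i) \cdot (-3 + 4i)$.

(a1*a2 - b1*b2) + (a1*b2 + b1*a2)i
= (0 - (-16)) + (0 + 12)i
= 16 + 12i


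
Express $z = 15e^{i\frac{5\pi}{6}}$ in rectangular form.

a = r cos θ = 15 * -sqrt(3)/2 = -15*sqrt(3)/2
b = r sin θ = 15 * 1/2 = 15/2
z = -15*sqrt(3)/2 + (15/2)i


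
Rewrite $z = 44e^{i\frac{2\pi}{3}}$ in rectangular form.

a = r cos θ = 44 * -1/2 = -22
b = r sin θ = 44 * sqrt(3)/2 = 22*sqrt(3)
z = -22 + 22*sqrt(3)i


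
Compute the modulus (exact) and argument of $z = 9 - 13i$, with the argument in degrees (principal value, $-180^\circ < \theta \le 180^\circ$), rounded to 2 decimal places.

|z| = sqrt(9^2 + (-13)^2) = sqrt(250)
arg(z) = arctan(b/a) = arctan(-13/9) (quadrant-adjusted) = -55.30°


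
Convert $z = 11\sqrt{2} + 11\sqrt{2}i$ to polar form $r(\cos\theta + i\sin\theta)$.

r = |z| = sqrt(a^2 + b^2) = sqrt((11*sqrt(2))^2 + (11*sqrt(2))^2) = sqrt(242 + 242) = sqrt(484) = 22
θ = arctan(b/a) = arctan(15.5563/15.5563) (quadrant-adjusted) = 45°
z = 22(cos 45° + i sin 45°)


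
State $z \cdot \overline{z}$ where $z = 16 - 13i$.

z * conjugate(z) = |z|^2 = a^2 + b^2
= 16^2 + (-13)^2 = 425


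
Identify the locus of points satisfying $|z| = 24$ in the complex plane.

|z| = 24 means sqrt(x^2 + y^2) = 24
This is a circle of radius 24 centered at the origin


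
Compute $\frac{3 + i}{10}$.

Divisor is real, so divide each part by 10:
= 3/10 + (1/10)i


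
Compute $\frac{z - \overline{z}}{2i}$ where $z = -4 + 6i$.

z - conjugate(z) = 2bi
(z - conjugate(z))/(2i) = 2bi/(2i) = b = 6


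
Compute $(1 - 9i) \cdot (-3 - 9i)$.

(a1*a2 - b1*b2) + (a1*b2 + b1*a2)i
= (-3 - 81) + (-9 + 27)i
= -84 + 18i


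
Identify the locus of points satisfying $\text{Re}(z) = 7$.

Re(z) = x where z = x + yi; the equation x = 7 is satisfied by all points with that x-coordinate
Locus: Vertical line x = 7


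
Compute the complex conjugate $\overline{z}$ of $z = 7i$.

If z = a + bi, then conjugate(z) = a - bi
conjugate(7i) = -7i


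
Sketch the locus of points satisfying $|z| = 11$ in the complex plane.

|z| = 11 means sqrt(x^2 + y^2) = 11
This is a circle of radius 11 centered at the origin


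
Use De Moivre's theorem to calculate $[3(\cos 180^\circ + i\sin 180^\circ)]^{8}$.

By De Moivre: z^n = r^n(cos(nθ) + i sin(nθ))
= 3^8(cos(8*180°) + i sin(8*180°))
= 6561(cos 0° + i sin 0°)
= 6561


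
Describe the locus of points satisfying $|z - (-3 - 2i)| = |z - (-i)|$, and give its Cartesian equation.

|z - z1| = |z - z2| means z is equidistant from z1 and z2,
i.e. the perpendicular bisector of the segment from (-3, -2) to (0, -1) (midpoint (-3/2, -3/2)).
With z = x + yi, square both sides:
(x - (-3))^2 + (y - (-2))^2 = (x - 0)^2 + (y - (-1))^2
The x^2 and y^2 terms cancel: 6x + 2y = 1 - 13 = -12
Simplify: 3x + y = -6
Locus: Perpendicular bisector of the segment from (-3, -2) to (0, -1): the line 3x + y = -6


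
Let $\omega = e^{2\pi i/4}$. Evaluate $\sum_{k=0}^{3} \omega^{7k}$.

Let ζ = ω^7 = e^(2πi·7/4). Since 4 ∤ 7, ζ ≠ 1.
Sum = Σ_{k=0}^{3} ζ^k = (ζ^4 - 1)/(ζ - 1) = (ω^{7·4} - 1)/(ζ - 1) = (1 - 1)/(ζ - 1) = 0


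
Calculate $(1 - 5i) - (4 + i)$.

(1 - 4) + (-5 - 1)i = -3 - 6i


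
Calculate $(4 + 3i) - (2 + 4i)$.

(4 - 2) + (3 - 4)i = 2 - i


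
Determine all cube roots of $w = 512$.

|w| = 512, arg(w) = 0°
Root modulus = 512^(1/3) = 8
Root arguments: θ_k = (0° + 360°k)/3 for k = 0, 1, ..., 2
Roots: 8, -4 + 4*sqrt(3)i, -4 - 4*sqrt(3)i


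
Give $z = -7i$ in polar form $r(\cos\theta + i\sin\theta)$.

r = |z| = sqrt(a^2 + b^2) = sqrt((0)^2 + (-7)^2) = sqrt(0 + 49) = sqrt(49) = 7
a = 0 and b < 0, so z lies on the negative imaginary axis: θ = 270°
z = 7(cos 270° + i sin 270°)


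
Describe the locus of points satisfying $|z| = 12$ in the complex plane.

|z| = 12 means sqrt(x^2 + y^2) = 12
This is a circle of radius 12 centered at the origin


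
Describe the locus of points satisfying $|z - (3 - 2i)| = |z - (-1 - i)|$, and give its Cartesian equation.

|z - z1| = |z - z2| means z is equidistant from z1 and z2,
i.e. the perpendicular bisector of the segment from (3, -2) to (-1, -1) (midpoint (1, -3/2)).
With z = x + yi, square both sides:
(x - 3)^2 + (y - (-2))^2 = (x - (-1))^2 + (y - (-1))^2
The x^2 and y^2 terms cancel: -8x + 2y = 2 - 13 = -11
Simplify: 8x - 2y = 11
Locus: Perpendicular bisector of the segment from (3, -2) to (-1, -1): the line 8x - 2y = 11


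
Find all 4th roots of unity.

ω_k = e^(2πik/4) = cos(2πk/4) + i sin(2πk/4) for k = 0, 1, ..., 3
Roots: 1, i, -1, -i


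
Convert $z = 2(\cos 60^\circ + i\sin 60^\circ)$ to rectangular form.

a = r cos θ = 2 * 1/2 = 1
b = r sin θ = 2 * sqrt(3)/2 = sqrt(3)
z = 1 + sqrt(3)i


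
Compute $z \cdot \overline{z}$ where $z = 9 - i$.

z * conjugate(z) = |z|^2 = a^2 + b^2
= 9^2 + (-1)^2 = 82


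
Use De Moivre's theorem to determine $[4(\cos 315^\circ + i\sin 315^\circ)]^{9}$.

By De Moivre: z^n = r^n(cos(nθ) + i sin(nθ))
= 4^9(cos(9*315°) + i sin(9*315°))
= 262144(cos 315° + i sin 315°)
= 131072*sqrt(2) - 131072*sqrt(2)i


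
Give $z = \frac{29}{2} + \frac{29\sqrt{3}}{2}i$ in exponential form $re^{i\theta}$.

r = |z| = sqrt((29/2)^2 + (29*sqrt(3)/2)^2) = sqrt(841/4 + 2523/4) = sqrt(841) = 29
θ = arctan(b/a) = arctan(25.1147/14.5) (quadrant-adjusted) = 60° = π/3
z = 29e^(i*π/3)


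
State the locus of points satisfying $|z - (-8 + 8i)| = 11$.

|z - z0| = r describes a circle centered at z0 with radius r
Here z0 = -8 + 8i and r = 11
Locus: Circle centered at (-8, 8) with radius 11


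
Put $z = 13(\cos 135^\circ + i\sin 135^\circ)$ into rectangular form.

a = r cos θ = 13 * -sqrt(2)/2 = -13*sqrt(2)/2
b = r sin θ = 13 * sqrt(2)/2 = 13*sqrt(2)/2
z = -13*sqrt(2)/2 + (13*sqrt(2)/2)i


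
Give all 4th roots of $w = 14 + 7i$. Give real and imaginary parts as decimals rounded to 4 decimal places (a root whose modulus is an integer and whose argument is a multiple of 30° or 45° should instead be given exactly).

|w| = sqrt(245) ≈ 15.652476, arg(w) ≈ 26.565051°
Root modulus = sqrt(245)^(1/4) ≈ 1.989050
Root arguments: θ_k = (arg(w) + 360°k)/4 for k = 0, 1, ..., 3
Compute each root as (root modulus)(cos θ_k + i sin θ_k) using full-precision intermediates, then round to 4 decimal places.
Roots: 1.9757 + 0.2300i, -0.2300 + 1.9757i, -1.9757 - 0.2300i, 0.2300 - 1.9757i


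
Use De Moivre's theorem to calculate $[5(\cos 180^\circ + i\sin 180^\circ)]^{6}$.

By De Moivre: z^n = r^n(cos(nθ) + i sin(nθ))
= 5^6(cos(6*180°) + i sin(6*180°))
= 15625(cos 0° + i sin 0°)
= 15625


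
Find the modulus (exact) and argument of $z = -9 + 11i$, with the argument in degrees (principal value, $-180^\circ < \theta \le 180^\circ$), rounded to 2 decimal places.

|z| = sqrt((-9)^2 + 11^2) = sqrt(202)
arg(z) = arctan(b/a) = arctan(11/-9) (quadrant-adjusted) = 129.29°


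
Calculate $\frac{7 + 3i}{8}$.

Divisor is real, so divide each part by 8:
= 7/8 + (3/8)i


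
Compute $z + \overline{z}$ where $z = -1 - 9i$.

z + conjugate(z) = (a + bi) + (a - bi) = 2a
= 2 * (-1) = -2


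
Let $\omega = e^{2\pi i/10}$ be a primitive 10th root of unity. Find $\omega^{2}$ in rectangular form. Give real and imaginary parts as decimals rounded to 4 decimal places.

ω^2 = e^(2πi·2/10) = e^(i·2π/5)
= cos(2π/5) + i sin(2π/5)
= 0.3090 + 0.9511i


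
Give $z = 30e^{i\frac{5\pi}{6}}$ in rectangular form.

a = r cos θ = 30 * -sqrt(3)/2 = -15*sqrt(3)
b = r sin θ = 30 * 1/2 = 15
z = -15*sqrt(3) + 15i


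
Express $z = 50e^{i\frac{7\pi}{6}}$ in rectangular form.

a = r cos θ = 50 * -sqrt(3)/2 = -25*sqrt(3)
b = r sin θ = 50 * -1/2 = -25
z = -25*sqrt(3) - 25i


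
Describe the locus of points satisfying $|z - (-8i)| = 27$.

|z - z0| = r describes a circle centered at z0 with radius r
Here z0 = -8i and r = 27
Locus: Circle centered at (0, -8) with radius 27


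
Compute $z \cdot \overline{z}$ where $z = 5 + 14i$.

z * conjugate(z) = |z|^2 = a^2 + b^2
= 5^2 + 14^2 = 221


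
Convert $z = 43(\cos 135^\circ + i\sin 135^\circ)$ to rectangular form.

a = r cos θ = 43 * -sqrt(2)/2 = -43*sqrt(2)/2
b = r sin θ = 43 * sqrt(2)/2 = 43*sqrt(2)/2
z = -43*sqrt(2)/2 + (43*sqrt(2)/2)i


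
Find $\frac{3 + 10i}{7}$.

Divisor is real, so divide each part by 7:
= 3/7 + (10/7)i


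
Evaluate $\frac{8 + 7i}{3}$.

Divisor is real, so divide each part by 3:
= 8/3 + (7/3)i


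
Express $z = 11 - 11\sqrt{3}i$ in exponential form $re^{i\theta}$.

r = |z| = sqrt((11)^2 + (-11*sqrt(3))^2) = sqrt(121 + 363) = sqrt(484) = 22
θ = arctan(b/a) = arctan(-19.0526/11) (quadrant-adjusted) = -60° = -π/3
z = 22e^(-i*π/3)


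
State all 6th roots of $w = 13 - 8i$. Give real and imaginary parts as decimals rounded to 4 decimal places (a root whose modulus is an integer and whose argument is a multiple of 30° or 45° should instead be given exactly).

|w| = sqrt(233) ≈ 15.264338, arg(w) ≈ 328.392498°
Root modulus = sqrt(233)^(1/6) ≈ 1.574997
Root arguments: θ_k = (arg(w) + 360°k)/6 for k = 0, 1, ..., 5
Compute each root as (root modulus)(cos θ_k + i sin θ_k) using full-precision intermediates, then round to 4 decimal places.
Roots: 0.9094 + 1.2859i, -0.6589 + 1.4305i, -1.5683 + 0.1446i, -0.9094 - 1.2859i, 0.6589 - 1.4305i, 1.5683 - 0.1446i


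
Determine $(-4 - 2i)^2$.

(a + bi)^2 = a^2 - b^2 + 2abi
= (-4)^2 - (-2)^2 + 2*(-4)*(-2)i
= 12 + 16i


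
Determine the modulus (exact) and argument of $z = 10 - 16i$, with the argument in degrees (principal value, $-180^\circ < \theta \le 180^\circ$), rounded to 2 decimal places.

|z| = sqrt(10^2 + (-16)^2) = sqrt(356)
arg(z) = arctan(b/a) = arctan(-16/10) (quadrant-adjusted) = -57.99°


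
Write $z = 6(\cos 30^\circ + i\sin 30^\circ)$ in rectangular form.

a = r cos θ = 6 * sqrt(3)/2 = 3*sqrt(3)
b = r sin θ = 6 * 1/2 = 3
z = 3*sqrt(3) + 3i


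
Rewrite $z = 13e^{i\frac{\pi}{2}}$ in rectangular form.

a = r cos θ = 13 * 0 = 0
b = r sin θ = 13 * 1 = 13
z = 13i


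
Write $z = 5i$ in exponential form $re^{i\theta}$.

r = |z| = sqrt((0)^2 + (5)^2) = sqrt(0 + 25) = sqrt(25) = 5
a = 0 and b > 0, so z lies on the positive imaginary axis: θ = 90° = π/2
z = 5e^(i*π/2)


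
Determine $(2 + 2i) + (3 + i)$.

(2 + 3) + (2 + 1)i = 5 + 3i


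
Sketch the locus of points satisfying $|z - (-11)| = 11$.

|z - z0| = r describes a circle centered at z0 with radius r
Here z0 = -11 and r = 11
Locus: Circle centered at (-11, 0) with radius 11


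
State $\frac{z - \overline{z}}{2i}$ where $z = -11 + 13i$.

z - conjugate(z) = 2bi
(z - conjugate(z))/(2i) = 2bi/(2i) = b = 13


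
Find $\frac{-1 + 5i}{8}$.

Divisor is real, so divide each part by 8:
= -1/8 + (5/8)i


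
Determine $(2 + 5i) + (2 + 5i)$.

(2 + 2) + (5 + 5)i = 4 + 10i


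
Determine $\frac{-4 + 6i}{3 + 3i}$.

Multiply numerator and denominator by conjugate (3 - 3i):
= (-4 + 6i)(3 - 3i) / (3^2 + 3^2)
= (6 + 30i) / 18
Divide through by 6: (1 + 5i) / 3
= 1/3 + (5/3)i


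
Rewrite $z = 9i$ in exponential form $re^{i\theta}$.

r = |z| = sqrt((0)^2 + (9)^2) = sqrt(0 + 81) = sqrt(81) = 9
a = 0 and b > 0, so z lies on the positive imaginary axis: θ = 90° = π/2
z = 9e^(i*π/2)


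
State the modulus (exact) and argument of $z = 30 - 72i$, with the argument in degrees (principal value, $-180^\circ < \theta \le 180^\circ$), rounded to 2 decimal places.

|z| = sqrt(30^2 + (-72)^2) = 78
arg(z) = arctan(b/a) = arctan(-72/30) (quadrant-adjusted) = -67.38°


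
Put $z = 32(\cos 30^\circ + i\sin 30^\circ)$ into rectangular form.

a = r cos θ = 32 * sqrt(3)/2 = 16*sqrt(3)
b = r sin θ = 32 * 1/2 = 16
z = 16*sqrt(3) + 16i


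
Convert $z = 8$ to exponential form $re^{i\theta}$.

r = |z| = sqrt((8)^2 + (0)^2) = sqrt(64 + 0) = sqrt(64) = 8
b = 0 and a > 0, so z lies on the positive real axis: θ = 0
z = 8e^(i*0) = 8


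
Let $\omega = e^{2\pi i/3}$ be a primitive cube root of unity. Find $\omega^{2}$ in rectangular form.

ω^2 = e^(2πi·2/3) = e^(i·4π/3)
= cos(4π/3) + i sin(4π/3)
= -1/2 - (sqrt(3)/2)i


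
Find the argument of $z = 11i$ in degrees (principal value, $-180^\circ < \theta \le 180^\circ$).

a = 0 and b > 0, so z lies on the positive imaginary axis: θ = 90°


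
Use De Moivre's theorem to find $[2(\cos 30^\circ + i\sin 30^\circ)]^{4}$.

By De Moivre: z^n = r^n(cos(nθ) + i sin(nθ))
= 2^4(cos(4*30°) + i sin(4*30°))
= 16(cos 120° + i sin 120°)
= -8 + 8*sqrt(3)i


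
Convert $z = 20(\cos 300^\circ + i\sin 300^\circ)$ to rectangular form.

a = r cos θ = 20 * 1/2 = 10
b = r sin θ = 20 * -sqrt(3)/2 = -10*sqrt(3)
z = 10 - 10*sqrt(3)i


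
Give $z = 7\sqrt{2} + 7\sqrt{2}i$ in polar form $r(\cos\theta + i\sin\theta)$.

r = |z| = sqrt(a^2 + b^2) = sqrt((7*sqrt(2))^2 + (7*sqrt(2))^2) = sqrt(98 + 98) = sqrt(196) = 14
θ = arctan(b/a) = arctan(9.8995/9.8995) (quadrant-adjusted) = 45°
z = 14(cos 45° + i sin 45°)


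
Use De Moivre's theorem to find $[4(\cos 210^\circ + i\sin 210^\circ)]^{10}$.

By De Moivre: z^n = r^n(cos(nθ) + i sin(nθ))
= 4^10(cos(10*210°) + i sin(10*210°))
= 1048576(cos 300° + i sin 300°)
= 524288 - 524288*sqrt(3)i


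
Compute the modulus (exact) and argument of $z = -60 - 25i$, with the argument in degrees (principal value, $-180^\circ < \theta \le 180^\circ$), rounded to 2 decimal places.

|z| = sqrt((-60)^2 + (-25)^2) = 65
arg(z) = arctan(b/a) = arctan(-25/-60) (quadrant-adjusted) = -157.38°


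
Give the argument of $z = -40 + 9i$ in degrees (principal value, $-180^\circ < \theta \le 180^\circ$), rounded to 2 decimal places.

θ = arctan(b/a) = arctan(9/-40) (quadrant-adjusted) = 167.32°


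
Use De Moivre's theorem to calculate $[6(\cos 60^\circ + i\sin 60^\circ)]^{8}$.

By De Moivre: z^n = r^n(cos(nθ) + i sin(nθ))
= 6^8(cos(8*60°) + i sin(8*60°))
= 1679616(cos 120° + i sin 120°)
= -839808 + 839808*sqrt(3)i


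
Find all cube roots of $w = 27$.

|w| = 27, arg(w) = 0°
Root modulus = 27^(1/3) = 3
Root arguments: θ_k = (0° + 360°k)/3 for k = 0, 1, ..., 2
Roots: 3, -3/2 + (3*sqrt(3)/2)i, -3/2 - (3*sqrt(3)/2)i


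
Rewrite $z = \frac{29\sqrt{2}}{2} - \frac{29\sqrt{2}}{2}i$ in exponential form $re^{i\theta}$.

r = |z| = sqrt((29*sqrt(2)/2)^2 + (-29*sqrt(2)/2)^2) = sqrt(841/2 + 841/2) = sqrt(841) = 29
θ = arctan(b/a) = arctan(-20.5061/20.5061) (quadrant-adjusted) = -45° = -π/4
z = 29e^(-i*π/4)


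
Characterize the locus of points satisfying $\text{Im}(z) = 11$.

Im(z) = y where z = x + yi; the equation y = 11 is satisfied by all points with that y-coordinate
Locus: Horizontal line y = 11


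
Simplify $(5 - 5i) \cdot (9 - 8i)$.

(a1*a2 - b1*b2) + (a1*b2 + b1*a2)i
= (45 - 40) + (-40 + (-45))i
= 5 - 85i


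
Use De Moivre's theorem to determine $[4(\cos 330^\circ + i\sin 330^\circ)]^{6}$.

By De Moivre: z^n = r^n(cos(nθ) + i sin(nθ))
= 4^6(cos(6*330°) + i sin(6*330°))
= 4096(cos 180° + i sin 180°)
= -4096


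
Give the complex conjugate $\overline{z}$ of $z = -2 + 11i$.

If z = a + bi, then conjugate(z) = a - bi
conjugate(-2 + 11i) = -2 - 11i


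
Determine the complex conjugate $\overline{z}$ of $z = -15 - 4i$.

If z = a + bi, then conjugate(z) = a - bi
conjugate(-15 - 4i) = -15 + 4i


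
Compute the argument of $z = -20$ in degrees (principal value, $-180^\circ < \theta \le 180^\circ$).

b = 0 and a < 0, so z lies on the negative real axis: θ = 180°


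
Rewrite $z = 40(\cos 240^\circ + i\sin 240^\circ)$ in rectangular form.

a = r cos θ = 40 * -1/2 = -20
b = r sin θ = 40 * -sqrt(3)/2 = -20*sqrt(3)
z = -20 - 20*sqrt(3)i


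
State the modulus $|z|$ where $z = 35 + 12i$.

|z| = sqrt(a^2 + b^2) = sqrt(35^2 + 12^2) = sqrt(1369) = 37


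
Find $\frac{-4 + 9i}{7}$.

Divisor is real, so divide each part by 7:
= -4/7 + (9/7)i


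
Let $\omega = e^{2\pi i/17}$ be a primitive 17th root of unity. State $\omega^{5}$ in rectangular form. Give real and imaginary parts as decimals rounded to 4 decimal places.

ω^5 = e^(2πi·5/17) = e^(i·10π/17)
= cos(10π/17) + i sin(10π/17)
= -0.2737 + 0.9618i


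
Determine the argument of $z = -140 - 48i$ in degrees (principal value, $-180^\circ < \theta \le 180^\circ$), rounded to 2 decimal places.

θ = arctan(b/a) = arctan(-48/-140) (quadrant-adjusted) = -161.08°


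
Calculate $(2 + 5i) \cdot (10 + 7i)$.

(a1*a2 - b1*b2) + (a1*b2 + b1*a2)i
= (20 - 35) + (14 + 50)i
= -15 + 64i


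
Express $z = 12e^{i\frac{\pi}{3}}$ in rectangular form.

a = r cos θ = 12 * 1/2 = 6
b = r sin θ = 12 * sqrt(3)/2 = 6*sqrt(3)
z = 6 + 6*sqrt(3)i


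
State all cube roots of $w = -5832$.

|w| = 5832, arg(w) = 180°
Root modulus = 5832^(1/3) = 18
Root arguments: θ_k = (180° + 360°k)/3 for k = 0, 1, ..., 2
Roots: 9 + 9*sqrt(3)i, -18, 9 - 9*sqrt(3)i


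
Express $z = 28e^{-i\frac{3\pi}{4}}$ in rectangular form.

a = r cos θ = 28 * -sqrt(2)/2 = -14*sqrt(2)
b = r sin θ = 28 * -sqrt(2)/2 = -14*sqrt(2)
z = -14*sqrt(2) - 14*sqrt(2)i


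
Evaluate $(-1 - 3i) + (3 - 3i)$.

(-1 + 3) + (-3 + (-3))i = 2 - 6i


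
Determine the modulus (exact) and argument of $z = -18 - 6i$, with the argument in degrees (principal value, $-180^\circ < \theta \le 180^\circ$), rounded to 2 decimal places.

|z| = sqrt((-18)^2 + (-6)^2) = sqrt(360)
arg(z) = arctan(b/a) = arctan(-6/-18) (quadrant-adjusted) = -161.57°


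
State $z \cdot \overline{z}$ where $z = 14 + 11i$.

z * conjugate(z) = |z|^2 = a^2 + b^2
= 14^2 + 11^2 = 317


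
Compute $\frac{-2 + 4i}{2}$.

Divisor is real, so divide each part by 2:
= -1 + 2i


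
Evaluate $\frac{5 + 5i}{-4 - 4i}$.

Multiply numerator and denominator by conjugate (-4 + 4i):
= (5 + 5i)(-4 + 4i) / ((-4)^2 + (-4)^2)
= (-40) / 32
Divide through by 8: (-5) / 4
= -5/4


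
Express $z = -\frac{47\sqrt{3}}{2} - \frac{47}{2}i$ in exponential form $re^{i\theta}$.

r = |z| = sqrt((-47*sqrt(3)/2)^2 + (-47/2)^2) = sqrt(6627/4 + 2209/4) = sqrt(2209) = 47
θ = arctan(b/a) = arctan(-23.5/-40.7032) (quadrant-adjusted) = 210° = 7π/6
z = 47e^(i*7π/6)


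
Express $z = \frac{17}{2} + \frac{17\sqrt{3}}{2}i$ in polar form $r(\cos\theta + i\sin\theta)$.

r = |z| = sqrt(a^2 + b^2) = sqrt((17/2)^2 + (17*sqrt(3)/2)^2) = sqrt(289/4 + 867/4) = sqrt(289) = 17
θ = arctan(b/a) = arctan(14.7224/8.5) (quadrant-adjusted) = 60°
z = 17(cos 60° + i sin 60°)


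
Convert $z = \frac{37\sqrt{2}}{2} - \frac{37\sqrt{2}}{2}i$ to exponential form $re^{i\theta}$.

r = |z| = sqrt((37*sqrt(2)/2)^2 + (-37*sqrt(2)/2)^2) = sqrt(1369/2 + 1369/2) = sqrt(1369) = 37
θ = arctan(b/a) = arctan(-26.163/26.163) (quadrant-adjusted) = -45° = -π/4
z = 37e^(-i*π/4)


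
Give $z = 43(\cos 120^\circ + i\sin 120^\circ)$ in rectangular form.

a = r cos θ = 43 * -1/2 = -43/2
b = r sin θ = 43 * sqrt(3)/2 = 43*sqrt(3)/2
z = -43/2 + (43*sqrt(3)/2)i


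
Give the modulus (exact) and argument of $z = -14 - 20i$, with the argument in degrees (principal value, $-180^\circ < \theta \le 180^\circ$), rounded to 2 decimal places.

|z| = sqrt((-14)^2 + (-20)^2) = sqrt(596)
arg(z) = arctan(b/a) = arctan(-20/-14) (quadrant-adjusted) = -124.99°


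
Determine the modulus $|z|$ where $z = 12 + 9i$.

|z| = sqrt(a^2 + b^2) = sqrt(12^2 + 9^2) = sqrt(225) = 15


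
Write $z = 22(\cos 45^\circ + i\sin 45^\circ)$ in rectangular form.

a = r cos θ = 22 * sqrt(2)/2 = 11*sqrt(2)
b = r sin θ = 22 * sqrt(2)/2 = 11*sqrt(2)
z = 11*sqrt(2) + 11*sqrt(2)i


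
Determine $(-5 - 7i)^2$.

(a + bi)^2 = a^2 - b^2 + 2abi
= (-5)^2 - (-7)^2 + 2*(-5)*(-7)i
= -24 + 70i


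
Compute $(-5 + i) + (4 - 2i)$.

(-5 + 4) + (1 + (-2))i = -1 - i


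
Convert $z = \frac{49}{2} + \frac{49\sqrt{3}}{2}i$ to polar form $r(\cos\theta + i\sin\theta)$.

r = |z| = sqrt(a^2 + b^2) = sqrt((49/2)^2 + (49*sqrt(3)/2)^2) = sqrt(2401/4 + 7203/4) = sqrt(2401) = 49
θ = arctan(b/a) = arctan(42.4352/24.5) (quadrant-adjusted) = 60°
z = 49(cos 60° + i sin 60°)


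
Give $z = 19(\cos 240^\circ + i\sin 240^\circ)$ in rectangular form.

a = r cos θ = 19 * -1/2 = -19/2
b = r sin θ = 19 * -sqrt(3)/2 = -19*sqrt(3)/2
z = -19/2 - (19*sqrt(3)/2)i


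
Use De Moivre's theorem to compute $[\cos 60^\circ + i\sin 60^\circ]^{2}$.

By De Moivre: z^n = r^n(cos(nθ) + i sin(nθ))
= 1^2(cos(2*60°) + i sin(2*60°))
= 1(cos 120° + i sin 120°)
= -1/2 + (sqrt(3)/2)i


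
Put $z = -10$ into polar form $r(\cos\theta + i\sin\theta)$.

r = |z| = sqrt(a^2 + b^2) = sqrt((-10)^2 + (0)^2) = sqrt(100 + 0) = sqrt(100) = 10
b = 0 and a < 0, so z lies on the negative real axis: θ = 180°
z = 10(cos 180° + i sin 180°)


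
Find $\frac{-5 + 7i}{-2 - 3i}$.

Multiply numerator and denominator by conjugate (-2 + 3i):
= (-5 + 7i)(-2 + 3i) / ((-2)^2 + (-3)^2)
= (-11 - 29i) / 13
= -11/13 - (29/13)i


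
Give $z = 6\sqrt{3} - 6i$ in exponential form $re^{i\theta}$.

r = |z| = sqrt((6*sqrt(3))^2 + (-6)^2) = sqrt(108 + 36) = sqrt(144) = 12
θ = arctan(b/a) = arctan(-6/10.3923) (quadrant-adjusted) = -30° = -π/6
z = 12e^(-i*π/6)


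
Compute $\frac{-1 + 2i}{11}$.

Divisor is real, so divide each part by 11:
= -1/11 + (2/11)i


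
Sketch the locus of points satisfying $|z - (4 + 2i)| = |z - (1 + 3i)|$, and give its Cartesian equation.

|z - z1| = |z - z2| means z is equidistant from z1 and z2,
i.e. the perpendicular bisector of the segment from (4, 2) to (1, 3) (midpoint (5/2, 5/2)).
With z = x + yi, square both sides:
(x - 4)^2 + (y - 2)^2 = (x - 1)^2 + (y - 3)^2
The x^2 and y^2 terms cancel: -6x + 2y = 10 - 20 = -10
Simplify: 3x - y = 5
Locus: Perpendicular bisector of the segment from (4, 2) to (1, 3): the line 3x - y = 5


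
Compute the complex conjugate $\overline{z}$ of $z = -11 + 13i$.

If z = a + bi, then conjugate(z) = a - bi
conjugate(-11 + 13i) = -11 - 13i


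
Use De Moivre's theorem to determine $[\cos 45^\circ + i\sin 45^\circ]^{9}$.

By De Moivre: z^n = r^n(cos(nθ) + i sin(nθ))
= 1^9(cos(9*45°) + i sin(9*45°))
= 1(cos 45° + i sin 45°)
= sqrt(2)/2 + (sqrt(2)/2)i


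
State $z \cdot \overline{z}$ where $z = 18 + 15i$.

z * conjugate(z) = |z|^2 = a^2 + b^2
= 18^2 + 15^2 = 549


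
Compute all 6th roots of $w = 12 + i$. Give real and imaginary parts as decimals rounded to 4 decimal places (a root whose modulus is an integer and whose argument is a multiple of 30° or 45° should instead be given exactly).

|w| = sqrt(145) ≈ 12.041595, arg(w) ≈ 4.763642°
Root modulus = sqrt(145)^(1/6) ≈ 1.513959
Root arguments: θ_k = (arg(w) + 360°k)/6 for k = 0, 1, ..., 5
Compute each root as (root modulus)(cos θ_k + i sin θ_k) using full-precision intermediates, then round to 4 decimal places.
Roots: 1.5138 + 0.0210i, 0.7387 + 1.3215i, -0.7751 + 1.3005i, -1.5138 - 0.0210i, -0.7387 - 1.3215i, 0.7751 - 1.3005i


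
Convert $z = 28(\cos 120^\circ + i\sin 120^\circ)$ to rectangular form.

a = r cos θ = 28 * -1/2 = -14
b = r sin θ = 28 * sqrt(3)/2 = 14*sqrt(3)
z = -14 + 14*sqrt(3)i


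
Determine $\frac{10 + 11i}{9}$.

Divisor is real, so divide each part by 9:
= 10/9 + (11/9)i


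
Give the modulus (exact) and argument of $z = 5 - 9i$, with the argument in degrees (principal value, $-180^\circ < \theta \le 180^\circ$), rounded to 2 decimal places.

|z| = sqrt(5^2 + (-9)^2) = sqrt(106)
arg(z) = arctan(b/a) = arctan(-9/5) (quadrant-adjusted) = -60.95°


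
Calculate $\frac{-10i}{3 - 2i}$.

Multiply numerator and denominator by conjugate (3 + 2i):
= (-10i)(3 + 2i) / (3^2 + (-2)^2)
= (20 - 30i) / 13
= 20/13 - (30/13)i


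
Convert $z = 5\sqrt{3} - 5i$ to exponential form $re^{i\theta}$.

r = |z| = sqrt((5*sqrt(3))^2 + (-5)^2) = sqrt(75 + 25) = sqrt(100) = 10
θ = arctan(b/a) = arctan(-5/8.6603) (quadrant-adjusted) = -30° = -π/6
z = 10e^(-i*π/6)


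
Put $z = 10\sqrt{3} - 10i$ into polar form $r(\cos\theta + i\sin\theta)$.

r = |z| = sqrt(a^2 + b^2) = sqrt((10*sqrt(3))^2 + (-10)^2) = sqrt(300 + 100) = sqrt(400) = 20
θ = arctan(b/a) = arctan(-10/17.3205) (quadrant-adjusted) = 330°
z = 20(cos 330° + i sin 330°)


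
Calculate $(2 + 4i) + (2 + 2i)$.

(2 + 2) + (4 + 2)i = 4 + 6i


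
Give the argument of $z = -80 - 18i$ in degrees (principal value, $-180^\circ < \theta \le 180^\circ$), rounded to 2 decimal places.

θ = arctan(b/a) = arctan(-18/-80) (quadrant-adjusted) = -167.32°


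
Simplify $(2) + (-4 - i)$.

(2 + (-4)) + (0 + (-1))i = -2 - i


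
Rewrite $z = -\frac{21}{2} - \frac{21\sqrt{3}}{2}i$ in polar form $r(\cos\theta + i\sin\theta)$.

r = |z| = sqrt(a^2 + b^2) = sqrt((-21/2)^2 + (-21*sqrt(3)/2)^2) = sqrt(441/4 + 1323/4) = sqrt(441) = 21
θ = arctan(b/a) = arctan(-18.1865/-10.5) (quadrant-adjusted) = 240°
z = 21(cos 240° + i sin 240°)


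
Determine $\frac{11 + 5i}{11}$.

Divisor is real, so divide each part by 11:
= 1 + (5/11)i


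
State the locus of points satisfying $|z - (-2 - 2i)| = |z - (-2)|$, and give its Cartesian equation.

|z - z1| = |z - z2| means z is equidistant from z1 and z2,
i.e. the perpendicular bisector of the segment from (-2, -2) to (-2, 0) (midpoint (-2, -1)).
With z = x + yi, square both sides:
(x - (-2))^2 + (y - (-2))^2 = (x - (-2))^2 + (y - 0)^2
The x^2 and y^2 terms cancel: 0x + 4y = 4 - 8 = -4
Simplify: y = -1
Locus: Perpendicular bisector of the segment from (-2, -2) to (-2, 0): the line y = -1


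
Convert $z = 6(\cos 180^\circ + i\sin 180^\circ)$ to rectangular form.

a = r cos θ = 6 * -1 = -6
b = r sin θ = 6 * 0 = 0
z = -6


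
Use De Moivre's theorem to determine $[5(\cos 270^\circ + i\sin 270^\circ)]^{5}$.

By De Moivre: z^n = r^n(cos(nθ) + i sin(nθ))
= 5^5(cos(5*270°) + i sin(5*270°))
= 3125(cos 270° + i sin 270°)
= -3125i


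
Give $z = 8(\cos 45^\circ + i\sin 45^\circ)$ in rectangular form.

a = r cos θ = 8 * sqrt(2)/2 = 4*sqrt(2)
b = r sin θ = 8 * sqrt(2)/2 = 4*sqrt(2)
z = 4*sqrt(2) + 4*sqrt(2)i


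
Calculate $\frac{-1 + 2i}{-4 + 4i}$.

Multiply numerator and denominator by conjugate (-4 - 4i):
= (-1 + 2i)(-4 - 4i) / ((-4)^2 + 4^2)
= (12 - 4i) / 32
Divide through by 4: (3 - i) / 8
= 3/8 - (1/8)i


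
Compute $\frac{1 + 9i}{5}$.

Divisor is real, so divide each part by 5:
= 1/5 + (9/5)i


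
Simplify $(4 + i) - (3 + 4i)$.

(4 - 3) + (1 - 4)i = 1 - 3i


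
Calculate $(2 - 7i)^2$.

(a + bi)^2 = a^2 - b^2 + 2abi
= 2^2 - (-7)^2 + 2*2*(-7)i
= -45 - 28i


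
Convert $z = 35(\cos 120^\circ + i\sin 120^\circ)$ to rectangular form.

a = r cos θ = 35 * -1/2 = -35/2
b = r sin θ = 35 * sqrt(3)/2 = 35*sqrt(3)/2
z = -35/2 + (35*sqrt(3)/2)i


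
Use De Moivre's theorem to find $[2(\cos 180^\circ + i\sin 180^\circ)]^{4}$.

By De Moivre: z^n = r^n(cos(nθ) + i sin(nθ))
= 2^4(cos(4*180°) + i sin(4*180°))
= 16(cos 0° + i sin 0°)
= 16


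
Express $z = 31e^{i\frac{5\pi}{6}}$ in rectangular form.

a = r cos θ = 31 * -sqrt(3)/2 = -31*sqrt(3)/2
b = r sin θ = 31 * 1/2 = 31/2
z = -31*sqrt(3)/2 + (31/2)i


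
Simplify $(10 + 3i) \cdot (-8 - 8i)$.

(a1*a2 - b1*b2) + (a1*b2 + b1*a2)i
= (-80 - (-24)) + (-80 + (-24))i
= -56 - 104i


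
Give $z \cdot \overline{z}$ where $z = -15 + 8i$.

z * conjugate(z) = |z|^2 = a^2 + b^2
= (-15)^2 + 8^2 = 289


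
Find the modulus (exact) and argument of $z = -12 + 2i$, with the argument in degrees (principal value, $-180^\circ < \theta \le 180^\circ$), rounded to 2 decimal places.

|z| = sqrt((-12)^2 + 2^2) = sqrt(148)
arg(z) = arctan(b/a) = arctan(2/-12) (quadrant-adjusted) = 170.54°


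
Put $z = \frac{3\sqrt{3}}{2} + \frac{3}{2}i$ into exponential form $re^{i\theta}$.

r = |z| = sqrt((3*sqrt(3)/2)^2 + (3/2)^2) = sqrt(27/4 + 9/4) = sqrt(9) = 3
θ = arctan(b/a) = arctan(1.5/2.5981) (quadrant-adjusted) = 30° = π/6
z = 3e^(i*π/6)


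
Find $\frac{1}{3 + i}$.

Multiply numerator and denominator by conjugate (3 - i):
= (1)(3 - i) / (3^2 + 1^2)
= (3 - i) / 10
= 3/10 - (1/10)i


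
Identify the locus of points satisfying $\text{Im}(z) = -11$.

Im(z) = y where z = x + yi; the equation y = -11 is satisfied by all points with that y-coordinate
Locus: Horizontal line y = -11


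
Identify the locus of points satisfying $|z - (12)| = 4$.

|z - z0| = r describes a circle centered at z0 with radius r
Here z0 = 12 and r = 4
Locus: Circle centered at (12, 0) with radius 4


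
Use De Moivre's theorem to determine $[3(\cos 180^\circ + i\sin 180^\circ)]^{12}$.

By De Moivre: z^n = r^n(cos(nθ) + i sin(nθ))
= 3^12(cos(12*180°) + i sin(12*180°))
= 531441(cos 0° + i sin 0°)
= 531441


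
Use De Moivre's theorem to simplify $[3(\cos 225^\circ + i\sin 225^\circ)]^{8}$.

By De Moivre: z^n = r^n(cos(nθ) + i sin(nθ))
= 3^8(cos(8*225°) + i sin(8*225°))
= 6561(cos 0° + i sin 0°)
= 6561


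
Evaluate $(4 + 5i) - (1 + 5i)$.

(4 - 1) + (5 - 5)i = 3


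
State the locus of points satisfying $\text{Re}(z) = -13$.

Re(z) = x where z = x + yi; the equation x = -13 is satisfied by all points with that x-coordinate
Locus: Vertical line x = -13


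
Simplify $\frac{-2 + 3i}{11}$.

Divisor is real, so divide each part by 11:
= -2/11 + (3/11)i


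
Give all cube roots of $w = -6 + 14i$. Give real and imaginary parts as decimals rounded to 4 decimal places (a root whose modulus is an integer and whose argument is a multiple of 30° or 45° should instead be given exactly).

|w| = sqrt(232) ≈ 15.231546, arg(w) ≈ 113.198591°
Root modulus = sqrt(232)^(1/3) ≈ 2.478837
Root arguments: θ_k = (arg(w) + 360°k)/3 for k = 0, 1, ..., 2
Compute each root as (root modulus)(cos θ_k + i sin θ_k) using full-precision intermediates, then round to 4 decimal places.
Roots: 1.9604 + 1.5170i, -2.2940 + 0.9393i, 0.3335 - 2.4563i


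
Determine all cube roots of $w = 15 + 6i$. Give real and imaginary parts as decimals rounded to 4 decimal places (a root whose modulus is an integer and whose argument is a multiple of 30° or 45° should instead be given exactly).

|w| = sqrt(261) ≈ 16.155494, arg(w) ≈ 21.801409°
Root modulus = sqrt(261)^(1/3) ≈ 2.527979
Root arguments: θ_k = (arg(w) + 360°k)/3 for k = 0, 1, ..., 2
Compute each root as (root modulus)(cos θ_k + i sin θ_k) using full-precision intermediates, then round to 4 decimal places.
Roots: 2.5077 + 0.3198i, -1.5308 + 2.0118i, -0.9769 - 2.3316i


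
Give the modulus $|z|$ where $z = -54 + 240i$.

|z| = sqrt(a^2 + b^2) = sqrt((-54)^2 + 240^2) = sqrt(60516) = 246


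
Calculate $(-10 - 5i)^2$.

(a + bi)^2 = a^2 - b^2 + 2abi
= (-10)^2 - (-5)^2 + 2*(-10)*(-5)i
= 75 + 100i


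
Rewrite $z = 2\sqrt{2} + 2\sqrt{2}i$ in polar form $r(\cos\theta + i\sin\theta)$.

r = |z| = sqrt(a^2 + b^2) = sqrt((2*sqrt(2))^2 + (2*sqrt(2))^2) = sqrt(8 + 8) = sqrt(16) = 4
θ = arctan(b/a) = arctan(2.8284/2.8284) (quadrant-adjusted) = 45°
z = 4(cos 45° + i sin 45°)


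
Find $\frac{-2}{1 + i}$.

Multiply numerator and denominator by conjugate (1 - i):
= (-2)(1 - i) / (1^2 + 1^2)
= (-2 + 2i) / 2
= -1 + i


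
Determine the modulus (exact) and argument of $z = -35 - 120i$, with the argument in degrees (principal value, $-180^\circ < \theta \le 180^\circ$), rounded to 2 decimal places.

|z| = sqrt((-35)^2 + (-120)^2) = 125
arg(z) = arctan(b/a) = arctan(-120/-35) (quadrant-adjusted) = -106.26°


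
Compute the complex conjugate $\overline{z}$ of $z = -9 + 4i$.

If z = a + bi, then conjugate(z) = a - bi
conjugate(-9 + 4i) = -9 - 4i


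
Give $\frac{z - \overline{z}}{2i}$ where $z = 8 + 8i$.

z - conjugate(z) = 2bi
(z - conjugate(z))/(2i) = 2bi/(2i) = b = 8


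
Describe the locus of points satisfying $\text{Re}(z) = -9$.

Re(z) = x where z = x + yi; the equation x = -9 is satisfied by all points with that x-coordinate
Locus: Vertical line x = -9


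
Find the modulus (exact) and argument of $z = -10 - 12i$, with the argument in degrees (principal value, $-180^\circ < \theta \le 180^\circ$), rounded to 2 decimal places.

|z| = sqrt((-10)^2 + (-12)^2) = sqrt(244)
arg(z) = arctan(b/a) = arctan(-12/-10) (quadrant-adjusted) = -129.81°


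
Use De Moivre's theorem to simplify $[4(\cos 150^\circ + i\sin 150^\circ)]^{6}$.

By De Moivre: z^n = r^n(cos(nθ) + i sin(nθ))
= 4^6(cos(6*150°) + i sin(6*150°))
= 4096(cos 180° + i sin 180°)
= -4096


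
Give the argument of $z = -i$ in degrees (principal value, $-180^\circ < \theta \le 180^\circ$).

a = 0 and b < 0, so z lies on the negative imaginary axis: θ = -90°


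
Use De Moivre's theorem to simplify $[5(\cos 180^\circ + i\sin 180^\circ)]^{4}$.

By De Moivre: z^n = r^n(cos(nθ) + i sin(nθ))
= 5^4(cos(4*180°) + i sin(4*180°))
= 625(cos 0° + i sin 0°)
= 625


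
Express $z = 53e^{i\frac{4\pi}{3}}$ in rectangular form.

a = r cos θ = 53 * -1/2 = -53/2
b = r sin θ = 53 * -sqrt(3)/2 = -53*sqrt(3)/2
z = -53/2 - (53*sqrt(3)/2)i


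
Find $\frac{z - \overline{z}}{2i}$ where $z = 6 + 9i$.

z - conjugate(z) = 2bi
(z - conjugate(z))/(2i) = 2bi/(2i) = b = 9
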